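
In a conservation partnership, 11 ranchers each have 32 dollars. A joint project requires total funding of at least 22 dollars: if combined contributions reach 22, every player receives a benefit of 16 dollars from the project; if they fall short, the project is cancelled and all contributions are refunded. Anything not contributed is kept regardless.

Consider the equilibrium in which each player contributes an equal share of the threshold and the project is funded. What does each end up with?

Equal share of the threshold: 22/11 = 2.
At this profile no one gains by cutting their contribution: any cut drops the total below 22, the project is cancelled, contributions are refunded, and the deviator ends with 32, which is less than 32 − 2 + 16 = 46. Contributing more than 2 just wastes the excess. So contributing exactly 2 is a best response.
Each player's payoff: 32 − 2 + 16 = 46.

46 dollars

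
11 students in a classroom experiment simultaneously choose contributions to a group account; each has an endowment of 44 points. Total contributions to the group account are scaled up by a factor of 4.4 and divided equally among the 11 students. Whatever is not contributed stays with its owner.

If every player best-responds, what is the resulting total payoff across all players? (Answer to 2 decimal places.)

484.00 points

Each contributed unit returns 4.4/11 = 0.4000 to its contributor — below 1 — so contributing 0 is dominant for every player. At the Nash equilibrium everyone keeps their 44, and the group total is 11 × 44 = 484.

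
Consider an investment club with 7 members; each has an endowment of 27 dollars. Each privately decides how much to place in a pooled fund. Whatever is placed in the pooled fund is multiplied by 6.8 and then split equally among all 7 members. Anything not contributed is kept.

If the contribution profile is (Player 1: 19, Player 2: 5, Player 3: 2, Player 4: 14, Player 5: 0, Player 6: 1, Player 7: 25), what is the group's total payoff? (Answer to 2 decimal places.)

Total contributed: 19 + 5 + 2 + 14 + 0 + 1 + 25 = 66; total kept: 7 × 27 − 66 = 123.
The pooled fund pays out 6.8 × 66 = 448.80 in aggregate.
Group total = 123 + 448.80 = 571.80.

571.80 dollars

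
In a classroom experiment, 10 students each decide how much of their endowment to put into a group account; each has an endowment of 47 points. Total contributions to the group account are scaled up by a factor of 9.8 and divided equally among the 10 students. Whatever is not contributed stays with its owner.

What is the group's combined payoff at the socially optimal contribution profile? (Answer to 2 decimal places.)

Each contributed unit returns 9.800 to the group as a whole (0.9800 to each of 10 players), which exceeds 1, so the social optimum is full contribution: group total = 9.800 × 470 = 4606.00.

4606.00 points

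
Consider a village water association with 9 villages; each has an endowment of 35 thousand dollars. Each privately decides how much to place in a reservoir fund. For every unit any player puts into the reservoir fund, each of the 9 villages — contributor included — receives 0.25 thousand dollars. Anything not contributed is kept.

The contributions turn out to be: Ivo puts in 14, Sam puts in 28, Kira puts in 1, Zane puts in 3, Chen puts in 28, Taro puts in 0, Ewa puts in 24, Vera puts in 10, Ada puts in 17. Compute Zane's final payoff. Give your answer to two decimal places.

Total contributed: 14 + 28 + 1 + 3 + 28 + 0 + 24 + 10 + 17 = 125.
Each receives 0.25 × 125 = 31.25 from the reservoir fund.
Zane keeps 35 − 3 = 32, so Zane's payoff is 32 + 31.25 = 63.25.

63.25 thousand dollars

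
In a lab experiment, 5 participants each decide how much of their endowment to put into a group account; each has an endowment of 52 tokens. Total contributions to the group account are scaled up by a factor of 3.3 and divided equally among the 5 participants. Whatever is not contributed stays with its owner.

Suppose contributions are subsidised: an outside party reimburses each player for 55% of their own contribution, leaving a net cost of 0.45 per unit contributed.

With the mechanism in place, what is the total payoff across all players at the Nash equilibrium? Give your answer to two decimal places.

1001.00 tokens

Under the mechanism each unit contributed yields (3.3/5) / 0.45 = 1.4667 back to its contributor per unit of net cost, which exceeds 1, making full contribution the dominant choice for everyone.
So the Nash equilibrium is full contribution by all 5; the group earns 5 × (52 × 0.55 + 3.3 × 52) = 1001.00.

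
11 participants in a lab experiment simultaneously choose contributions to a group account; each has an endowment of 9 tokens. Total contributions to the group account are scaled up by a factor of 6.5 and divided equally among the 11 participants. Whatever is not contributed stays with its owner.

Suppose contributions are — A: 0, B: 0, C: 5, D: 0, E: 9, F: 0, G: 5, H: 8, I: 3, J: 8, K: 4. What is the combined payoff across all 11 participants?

330.00 tokens

Total contributed: 0 + 0 + 5 + 0 + 9 + 0 + 5 + 8 + 3 + 8 + 4 = 42; total kept: 11 × 9 − 42 = 57.
The group account pays out 6.5 × 42 = 273.00 in aggregate.
Group total = 57 + 273.00 = 330.00.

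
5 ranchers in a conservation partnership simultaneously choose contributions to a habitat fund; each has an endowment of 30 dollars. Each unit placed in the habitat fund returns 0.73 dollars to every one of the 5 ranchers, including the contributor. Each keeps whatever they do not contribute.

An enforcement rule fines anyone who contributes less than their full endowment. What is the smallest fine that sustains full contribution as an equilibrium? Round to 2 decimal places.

8.10 dollars

Given the others contribute fully, the best deviation is to contribute 0 (any partial contribution still incurs the fine and gives up units whose private return 0.73 is below 1).
Deviating from 30 to 0 saves 30 dollars but forfeits the deviator's share of the drop in the habitat fund: 0.73 × 30 = 21.90.
So the deviation gain is 30 − 21.90 = 8.10, and the fine must be at least 8.10 dollars to wipe it out.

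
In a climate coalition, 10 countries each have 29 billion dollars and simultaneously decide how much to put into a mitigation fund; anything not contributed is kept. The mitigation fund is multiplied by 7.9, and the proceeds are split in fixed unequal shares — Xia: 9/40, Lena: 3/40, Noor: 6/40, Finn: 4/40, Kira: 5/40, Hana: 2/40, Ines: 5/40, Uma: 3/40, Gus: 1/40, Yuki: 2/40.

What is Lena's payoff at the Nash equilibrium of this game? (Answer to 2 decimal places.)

63.37 billion dollars

For player j, contributing a unit is worthwhile iff 7.9 × (j's share) ≥ 1, i.e. iff j's share is at least 0.1266.
The shares above 0.1266 belong to Xia and Noor, contributing 29 each; the remaining 8 contribute 0. Total contributed: 58.
Lena keeps 29 and receives 7.9 × 58 × 3/40 = 34.37 from the mitigation fund, for a payoff of 63.37.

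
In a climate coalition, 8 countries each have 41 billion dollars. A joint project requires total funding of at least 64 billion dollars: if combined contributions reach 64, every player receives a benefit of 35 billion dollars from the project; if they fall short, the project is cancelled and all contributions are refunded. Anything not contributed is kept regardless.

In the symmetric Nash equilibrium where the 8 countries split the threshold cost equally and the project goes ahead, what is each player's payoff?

Equal share of the threshold: 64/8 = 8.
At this profile no one gains by cutting their contribution: any cut drops the total below 64, the project is cancelled, contributions are refunded, and the deviator ends with 41, which is less than 41 − 8 + 35 = 68. Contributing more than 8 just wastes the excess. So contributing exactly 8 is a best response.
Each player's payoff: 41 − 8 + 35 = 68.

68 billion dollars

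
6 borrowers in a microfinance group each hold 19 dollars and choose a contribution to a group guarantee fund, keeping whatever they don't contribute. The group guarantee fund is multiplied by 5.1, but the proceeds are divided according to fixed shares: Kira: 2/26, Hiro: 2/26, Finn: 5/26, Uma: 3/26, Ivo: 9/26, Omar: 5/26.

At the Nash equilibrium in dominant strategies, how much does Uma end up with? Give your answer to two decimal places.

Player j's private return per contributed unit is 5.1 × (j's share). Contributing is weakly dominant for j when that share is at least 1/5.1 = 0.1961, and contributing 0 is dominant otherwise.
Ivo alone (share 9/26) is above the threshold, contributing 19; the remaining 5 contribute 0. Total contributed: 19.
Uma keeps 19 and receives 5.1 × 19 × 3/26 = 11.18 from the group guarantee fund, for a payoff of 30.18.

30.18 dollars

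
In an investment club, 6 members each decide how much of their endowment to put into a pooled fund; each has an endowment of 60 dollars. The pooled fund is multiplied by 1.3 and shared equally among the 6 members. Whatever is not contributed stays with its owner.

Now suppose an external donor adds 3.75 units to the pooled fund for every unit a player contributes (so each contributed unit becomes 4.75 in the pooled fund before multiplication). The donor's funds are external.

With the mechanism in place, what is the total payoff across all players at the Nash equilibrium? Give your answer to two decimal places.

The effective private return per unit is now 1.3 × 4.75 / 6 = 1.0292 > 1, so every player's dominant strategy flips to full contribution.
So the Nash equilibrium is full contribution by all 6; the group earns 1.3 × 4.75 × 360 = 2223.00.

2223.00 dollars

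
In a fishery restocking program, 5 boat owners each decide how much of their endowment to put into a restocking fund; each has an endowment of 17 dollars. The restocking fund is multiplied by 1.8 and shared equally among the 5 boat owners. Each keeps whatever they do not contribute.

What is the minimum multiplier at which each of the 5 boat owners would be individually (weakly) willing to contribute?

5

A contributed unit returns (multiplier)/5 to its contributor.
This reaches 1 exactly when the multiplier is 5.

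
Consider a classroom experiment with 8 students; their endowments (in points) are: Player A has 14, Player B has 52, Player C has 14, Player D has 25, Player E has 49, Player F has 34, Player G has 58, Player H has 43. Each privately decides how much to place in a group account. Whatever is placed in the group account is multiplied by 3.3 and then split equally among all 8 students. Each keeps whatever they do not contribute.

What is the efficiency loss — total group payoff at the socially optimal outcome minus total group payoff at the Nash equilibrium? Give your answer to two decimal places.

The private return per contributed unit is 3.3/8 = 0.4125 < 1 for every player regardless of endowment, so the Nash equilibrium is zero contribution and the group total is Σ E_j = 14 + 52 + 14 + 25 + 49 + 34 + 58 + 43 = 289.
Each contributed unit returns 3.300 to the group, so the social optimum is full contribution by everyone: group total = 3.300 × 289 = 953.70.
Efficiency loss = (3.300 − 1) × 289 = 664.70.

664.70 points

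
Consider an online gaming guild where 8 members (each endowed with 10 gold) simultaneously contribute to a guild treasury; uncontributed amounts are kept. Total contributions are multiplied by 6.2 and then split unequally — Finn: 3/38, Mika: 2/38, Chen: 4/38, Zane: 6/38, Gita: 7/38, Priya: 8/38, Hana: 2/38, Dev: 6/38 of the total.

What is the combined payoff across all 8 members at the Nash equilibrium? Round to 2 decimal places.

Player j's private return per contributed unit is 6.2 × (j's share). Contributing is weakly dominant for j when that share is at least 1/6.2 = 0.1613, and contributing 0 is dominant otherwise.
The shares above 0.1613 belong to Gita and Priya, contributing 10 each; the remaining 6 contribute 0. Total contributed: 20.
The guild treasury pays out 6.2 × 20 = 124.00 in total (split across the unequal shares, but the aggregate is all that matters for the group sum).
The 6 free-riders keep 10 each, adding 60. Group total = 60 + 124.00 = 184.00.

184.00 gold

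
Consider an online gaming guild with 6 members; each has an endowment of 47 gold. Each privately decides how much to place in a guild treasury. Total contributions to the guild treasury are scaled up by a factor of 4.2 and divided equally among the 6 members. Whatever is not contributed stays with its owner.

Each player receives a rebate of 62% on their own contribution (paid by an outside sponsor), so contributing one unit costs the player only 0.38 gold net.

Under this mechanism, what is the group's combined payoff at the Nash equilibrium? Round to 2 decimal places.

With the mechanism, a contributed unit returns (4.2/6) / 0.38 = 1.8421 per unit of net cost to the contributor — now above 1 — so contributing fully is weakly dominant for every player.
At the Nash equilibrium everyone contributes 47. Group total payoff = 6 × (47 × 0.62 + 4.2 × 47) = 1359.24.

1359.24 gold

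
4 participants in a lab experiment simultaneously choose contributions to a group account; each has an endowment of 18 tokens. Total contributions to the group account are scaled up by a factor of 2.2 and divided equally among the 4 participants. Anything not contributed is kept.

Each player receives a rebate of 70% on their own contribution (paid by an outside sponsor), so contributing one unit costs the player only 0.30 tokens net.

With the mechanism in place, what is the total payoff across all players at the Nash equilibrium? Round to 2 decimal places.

208.80 tokens

The effective private return per unit is now (2.2/4) / 0.30 = 1.8333 > 1, so every player's dominant strategy flips to full contribution.
At the Nash equilibrium everyone contributes 18. Group total payoff = 4 × (18 × 0.70 + 2.2 × 18) = 208.80.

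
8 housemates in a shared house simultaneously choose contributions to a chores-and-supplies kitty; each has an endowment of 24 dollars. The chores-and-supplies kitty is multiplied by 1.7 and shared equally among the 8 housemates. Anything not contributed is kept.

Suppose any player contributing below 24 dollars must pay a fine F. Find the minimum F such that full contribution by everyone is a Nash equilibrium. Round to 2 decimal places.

Given the others contribute fully, the best deviation is to contribute 0 (any partial contribution still incurs the fine and gives up units whose private return 0.2125 is below 1).
Deviating from 24 to 0 saves 24 dollars but forfeits the deviator's share of the drop in the chores-and-supplies kitty: 1.7/8 × 24 = 5.10.
So the deviation gain is 24 − 5.10 = 18.90, and the fine must be at least 18.90 dollars to wipe it out.

18.90 dollars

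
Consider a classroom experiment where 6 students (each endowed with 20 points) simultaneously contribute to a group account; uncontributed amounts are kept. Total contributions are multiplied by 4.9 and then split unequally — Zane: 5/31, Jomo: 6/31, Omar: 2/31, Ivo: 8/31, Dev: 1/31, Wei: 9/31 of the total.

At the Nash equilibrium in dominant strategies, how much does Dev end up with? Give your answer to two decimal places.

For player j, contributing a unit is worthwhile iff 4.9 × (j's share) ≥ 1, i.e. iff j's share is at least 0.2041.
Ivo and Wei clear that bar, contributing 20 each; the remaining 4 contribute 0. Total contributed: 40.
Dev keeps 20 and receives 4.9 × 40 × 1/31 = 6.32 from the group account, for a payoff of 26.32.

26.32 points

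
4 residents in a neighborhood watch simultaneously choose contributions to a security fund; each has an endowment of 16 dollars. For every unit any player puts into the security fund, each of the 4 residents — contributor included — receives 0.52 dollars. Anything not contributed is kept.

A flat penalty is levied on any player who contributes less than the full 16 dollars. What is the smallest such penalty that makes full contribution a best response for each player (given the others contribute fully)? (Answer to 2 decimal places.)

Given the others contribute fully, the best deviation is to contribute 0 (any partial contribution still incurs the fine and gives up units whose private return 0.52 is below 1).
Deviating from 16 to 0 saves 16 dollars but forfeits the deviator's share of the drop in the security fund: 0.52 × 16 = 8.32.
So the deviation gain is 16 − 8.32 = 7.68, and the fine must be at least 7.68 dollars to wipe it out.

7.68 dollars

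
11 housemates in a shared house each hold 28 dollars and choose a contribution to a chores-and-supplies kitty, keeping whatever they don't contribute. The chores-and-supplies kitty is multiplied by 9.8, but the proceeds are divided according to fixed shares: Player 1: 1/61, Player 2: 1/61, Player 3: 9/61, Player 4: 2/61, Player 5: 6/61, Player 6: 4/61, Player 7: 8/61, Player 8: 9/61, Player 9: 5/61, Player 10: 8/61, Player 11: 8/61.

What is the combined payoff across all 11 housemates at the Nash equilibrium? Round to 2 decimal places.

1540.00 dollars

Player j's private return per contributed unit is 9.8 × (j's share). Contributing is weakly dominant for j when that share is at least 1/9.8 = 0.1020, and contributing 0 is dominant otherwise.
Player 3, Player 7, Player 8, Player 10 and Player 11 clear that bar, contributing 28 each; the remaining 6 contribute 0. Total contributed: 140.
The chores-and-supplies kitty pays out 9.8 × 140 = 1372.00 in total (split across the unequal shares, but the aggregate is all that matters for the group sum).
The 6 free-riders keep 28 each, adding 168. Group total = 168 + 1372.00 = 1540.00.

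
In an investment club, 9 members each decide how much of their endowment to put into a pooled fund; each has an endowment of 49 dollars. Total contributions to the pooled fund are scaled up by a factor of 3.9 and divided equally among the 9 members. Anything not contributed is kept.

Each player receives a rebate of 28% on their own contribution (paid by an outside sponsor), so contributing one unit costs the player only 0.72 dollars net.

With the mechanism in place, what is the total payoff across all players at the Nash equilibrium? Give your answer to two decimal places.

Even with the mechanism, each unit contributed returns only (3.9/9) / 0.72 = 0.6019 per unit of net cost, so contributing nothing is still dominant.
At the Nash equilibrium no one contributes; group total payoff = 9 × 49 = 441.

441.00 dollars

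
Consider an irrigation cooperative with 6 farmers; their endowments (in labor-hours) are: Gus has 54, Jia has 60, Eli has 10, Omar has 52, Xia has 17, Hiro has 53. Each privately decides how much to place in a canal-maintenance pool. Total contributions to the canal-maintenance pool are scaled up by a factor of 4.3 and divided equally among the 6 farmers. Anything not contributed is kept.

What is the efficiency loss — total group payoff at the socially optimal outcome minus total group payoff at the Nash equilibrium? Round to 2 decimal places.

811.80 labor-hours

The private return per contributed unit is 4.3/6 = 0.7167 < 1 for every player regardless of endowment, so the Nash equilibrium is zero contribution and the group total is Σ E_j = 54 + 60 + 10 + 52 + 17 + 53 = 246.
Each contributed unit returns 4.300 to the group, so the social optimum is full contribution by everyone: group total = 4.300 × 246 = 1057.80.
Efficiency loss = (4.300 − 1) × 246 = 811.80.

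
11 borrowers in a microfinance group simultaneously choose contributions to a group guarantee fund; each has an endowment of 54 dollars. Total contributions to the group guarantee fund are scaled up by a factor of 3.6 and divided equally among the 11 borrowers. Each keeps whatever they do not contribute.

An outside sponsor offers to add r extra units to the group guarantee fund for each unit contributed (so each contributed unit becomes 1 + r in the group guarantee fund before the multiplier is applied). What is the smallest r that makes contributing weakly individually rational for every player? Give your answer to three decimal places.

2.056

With matching at rate r, one contributed unit becomes (1 + r) in the group guarantee fund and returns 3.6 × (1 + r) / 11 to the contributor.
Setting this equal to 1: 1 + r = 11/3.6 = 3.0556.
So the minimum matching rate is r = 3.0556 − 1 = 2.056.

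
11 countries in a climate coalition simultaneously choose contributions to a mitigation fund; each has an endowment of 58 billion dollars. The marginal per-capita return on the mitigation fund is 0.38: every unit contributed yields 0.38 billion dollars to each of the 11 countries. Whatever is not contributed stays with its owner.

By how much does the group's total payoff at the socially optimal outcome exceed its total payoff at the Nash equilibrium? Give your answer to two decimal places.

2028.84 billion dollars

The private return per contributed unit is 0.38 < 1, so contributing 0 is dominant for every player. At the Nash equilibrium everyone keeps their 58, and the group total is 11 × 58 = 638.
Each contributed unit returns 4.180 to the group as a whole (0.38 to each of 11 players), which exceeds 1, so the social optimum is full contribution: group total = 4.180 × 638 = 2666.84.
Efficiency loss = 2666.84 − 638 = 2028.84.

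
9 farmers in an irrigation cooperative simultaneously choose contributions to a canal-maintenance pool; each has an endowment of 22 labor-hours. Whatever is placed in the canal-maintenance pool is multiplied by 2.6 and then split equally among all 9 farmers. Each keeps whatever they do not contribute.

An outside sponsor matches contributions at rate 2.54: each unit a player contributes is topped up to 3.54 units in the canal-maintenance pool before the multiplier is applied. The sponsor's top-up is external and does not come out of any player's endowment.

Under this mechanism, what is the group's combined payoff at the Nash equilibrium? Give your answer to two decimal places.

1822.39 labor-hours

Under the mechanism each unit contributed yields 2.6 × 3.54 / 9 = 1.0227 back to its contributor per unit of net cost, which exceeds 1, making full contribution the dominant choice for everyone.
At the Nash equilibrium everyone contributes 22. Group total payoff = 2.6 × 3.54 × 198 = 1822.39.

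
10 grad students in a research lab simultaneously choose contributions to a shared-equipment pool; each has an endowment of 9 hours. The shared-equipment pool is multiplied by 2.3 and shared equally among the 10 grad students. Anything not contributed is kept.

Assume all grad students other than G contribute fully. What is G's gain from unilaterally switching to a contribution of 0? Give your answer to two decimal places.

Switching from a contribution of 9 to 0 lets G keep an extra 9 hours, but lowers the shared-equipment pool by 9, which costs G their own share of that drop: 2.3/10 × 9 = 2.07.
Net gain = 9 − 2.07 = 6.93. The private return per contributed unit (0.2300) is below 1, so free-riding is indeed the best response regardless of what the others do.

6.93 hours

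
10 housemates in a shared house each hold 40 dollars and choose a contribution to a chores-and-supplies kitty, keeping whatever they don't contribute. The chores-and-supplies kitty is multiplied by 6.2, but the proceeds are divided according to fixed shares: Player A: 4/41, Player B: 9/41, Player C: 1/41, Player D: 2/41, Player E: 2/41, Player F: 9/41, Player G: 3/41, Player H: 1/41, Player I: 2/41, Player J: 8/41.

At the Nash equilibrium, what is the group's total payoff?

1024.00 dollars

For player j, contributing a unit is worthwhile iff 6.2 × (j's share) ≥ 1, i.e. iff j's share is at least 0.1613.
The shares above 0.1613 belong to Player B, Player F and Player J, contributing 40 each; the remaining 7 contribute 0. Total contributed: 120.
The chores-and-supplies kitty pays out 6.2 × 120 = 744.00 in total (split across the unequal shares, but the aggregate is all that matters for the group sum).
The 7 free-riders keep 40 each, adding 280. Group total = 280 + 744.00 = 1024.00.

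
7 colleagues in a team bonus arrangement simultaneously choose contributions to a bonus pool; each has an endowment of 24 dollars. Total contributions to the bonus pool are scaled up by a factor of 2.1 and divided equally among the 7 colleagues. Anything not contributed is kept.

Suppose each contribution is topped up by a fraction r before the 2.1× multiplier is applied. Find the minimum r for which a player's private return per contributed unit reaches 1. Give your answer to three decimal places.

With matching at rate r, one contributed unit becomes (1 + r) in the bonus pool and returns 2.1 × (1 + r) / 7 to the contributor.
Setting this equal to 1: 1 + r = 7/2.1 = 3.3333.
So the minimum matching rate is r = 3.3333 − 1 = 2.333.

2.333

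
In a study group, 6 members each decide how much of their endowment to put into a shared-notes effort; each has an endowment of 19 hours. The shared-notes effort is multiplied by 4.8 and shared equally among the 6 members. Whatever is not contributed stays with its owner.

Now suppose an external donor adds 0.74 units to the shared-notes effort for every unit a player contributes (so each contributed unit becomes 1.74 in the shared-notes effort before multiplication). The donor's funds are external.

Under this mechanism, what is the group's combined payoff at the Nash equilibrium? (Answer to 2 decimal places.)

952.13 hours

With the mechanism, a contributed unit returns 4.8 × 1.74 / 6 = 1.3920 per unit of net cost to the contributor — now above 1 — so contributing fully is weakly dominant for every player.
So the Nash equilibrium is full contribution by all 6; the group earns 4.8 × 1.74 × 114 = 952.13.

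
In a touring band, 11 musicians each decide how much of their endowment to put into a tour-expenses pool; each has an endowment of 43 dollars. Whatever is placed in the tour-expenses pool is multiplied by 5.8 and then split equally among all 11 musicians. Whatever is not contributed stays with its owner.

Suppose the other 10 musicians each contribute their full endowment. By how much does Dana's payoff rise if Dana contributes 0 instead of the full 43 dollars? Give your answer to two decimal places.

20.33 dollars

Switching from a contribution of 43 to 0 lets Dana keep an extra 43 dollars, but lowers the tour-expenses pool by 43, which costs Dana their own share of that drop: 5.8/11 × 43 = 22.67.
Net gain = 43 − 22.67 = 20.33. The private return per contributed unit (0.5273) is below 1, so free-riding is indeed the best response regardless of what the others do.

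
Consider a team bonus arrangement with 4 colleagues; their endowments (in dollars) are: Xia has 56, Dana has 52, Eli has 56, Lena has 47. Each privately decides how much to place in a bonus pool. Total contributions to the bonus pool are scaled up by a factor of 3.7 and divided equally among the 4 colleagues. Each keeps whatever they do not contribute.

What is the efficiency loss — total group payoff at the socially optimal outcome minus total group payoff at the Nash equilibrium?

The private return per contributed unit is 3.7/4 = 0.9250 < 1 for every player regardless of endowment, so the Nash equilibrium is zero contribution and the group total is Σ E_j = 56 + 52 + 56 + 47 = 211.
Each contributed unit returns 3.700 to the group, so the social optimum is full contribution by everyone: group total = 3.700 × 211 = 780.70.
Efficiency loss = (3.700 − 1) × 211 = 569.70.

569.70 dollars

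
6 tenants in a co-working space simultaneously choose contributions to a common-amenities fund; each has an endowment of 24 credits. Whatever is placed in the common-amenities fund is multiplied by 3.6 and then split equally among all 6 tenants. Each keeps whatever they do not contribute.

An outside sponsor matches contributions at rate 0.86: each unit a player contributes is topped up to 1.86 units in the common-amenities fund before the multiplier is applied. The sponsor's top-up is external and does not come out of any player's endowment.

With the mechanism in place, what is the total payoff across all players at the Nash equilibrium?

964.22 credits

With the mechanism, a contributed unit returns 3.6 × 1.86 / 6 = 1.1160 per unit of net cost to the contributor — now above 1 — so contributing fully is weakly dominant for every player.
So the Nash equilibrium is full contribution by all 6; the group earns 3.6 × 1.86 × 144 = 964.22.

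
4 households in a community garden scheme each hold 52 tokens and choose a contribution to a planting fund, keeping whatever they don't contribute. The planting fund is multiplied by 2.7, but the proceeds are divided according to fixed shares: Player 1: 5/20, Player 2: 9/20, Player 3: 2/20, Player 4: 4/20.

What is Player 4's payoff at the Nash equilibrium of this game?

80.08 tokens

For player j, contributing a unit is worthwhile iff 2.7 × (j's share) ≥ 1, i.e. iff j's share is at least 0.3704.
The only share above 0.3704 is Player 2's 9/20, contributing 52; the remaining 3 contribute 0. Total contributed: 52.
Player 4 keeps 52 and receives 2.7 × 52 × 4/20 = 28.08 from the planting fund, for a payoff of 80.08.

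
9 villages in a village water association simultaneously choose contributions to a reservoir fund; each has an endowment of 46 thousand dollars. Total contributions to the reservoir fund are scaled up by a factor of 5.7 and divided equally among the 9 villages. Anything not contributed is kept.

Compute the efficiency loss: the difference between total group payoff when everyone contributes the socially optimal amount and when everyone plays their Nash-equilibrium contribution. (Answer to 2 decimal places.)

Each contributed unit returns 5.7/9 = 0.6333 to its contributor — below 1 — so contributing 0 is dominant for every player. At the Nash equilibrium everyone keeps their 46, and the group total is 9 × 46 = 414.
Each contributed unit returns 5.700 to the group as a whole (0.6333 to each of 9 players), which exceeds 1, so the social optimum is full contribution: group total = 5.700 × 414 = 2359.80.
Efficiency loss = 2359.80 − 414 = 1945.80.

1945.80 thousand dollars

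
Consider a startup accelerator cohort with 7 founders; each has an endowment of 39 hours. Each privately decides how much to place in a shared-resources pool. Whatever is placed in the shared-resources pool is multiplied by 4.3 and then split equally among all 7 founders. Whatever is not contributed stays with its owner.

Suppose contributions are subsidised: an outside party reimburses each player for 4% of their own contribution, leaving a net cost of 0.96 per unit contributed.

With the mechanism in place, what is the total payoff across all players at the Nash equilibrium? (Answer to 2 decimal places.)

Even with the mechanism, each unit contributed returns only (4.3/7) / 0.96 = 0.6399 per unit of net cost, so contributing nothing is still dominant.
Everyone keeps their endowment and the group total is 7 × 39 = 273.

273.00 hours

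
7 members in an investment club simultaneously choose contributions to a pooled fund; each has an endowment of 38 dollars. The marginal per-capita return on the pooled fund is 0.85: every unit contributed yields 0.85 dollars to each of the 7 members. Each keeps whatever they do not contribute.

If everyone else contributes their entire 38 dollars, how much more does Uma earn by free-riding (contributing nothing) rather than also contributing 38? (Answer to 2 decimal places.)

Switching from a contribution of 38 to 0 lets Uma keep an extra 38 dollars, but lowers the pooled fund by 38, which costs Uma their own share of that drop: 0.85 × 38 = 32.30.
Net gain = 38 − 32.30 = 5.70. The private return per contributed unit (0.85) is below 1, so free-riding is indeed the best response regardless of what the others do.

5.70 dollars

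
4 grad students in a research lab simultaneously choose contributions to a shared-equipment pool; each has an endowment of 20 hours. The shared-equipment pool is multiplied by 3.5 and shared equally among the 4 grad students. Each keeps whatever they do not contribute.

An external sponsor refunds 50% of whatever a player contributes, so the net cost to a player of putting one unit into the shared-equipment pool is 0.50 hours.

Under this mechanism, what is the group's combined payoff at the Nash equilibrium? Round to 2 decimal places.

320.00 hours

With the mechanism, a contributed unit returns (3.5/4) / 0.50 = 1.7500 per unit of net cost to the contributor — now above 1 — so contributing fully is weakly dominant for every player.
So the Nash equilibrium is full contribution by all 4; the group earns 4 × (20 × 0.50 + 3.5 × 20) = 320.00.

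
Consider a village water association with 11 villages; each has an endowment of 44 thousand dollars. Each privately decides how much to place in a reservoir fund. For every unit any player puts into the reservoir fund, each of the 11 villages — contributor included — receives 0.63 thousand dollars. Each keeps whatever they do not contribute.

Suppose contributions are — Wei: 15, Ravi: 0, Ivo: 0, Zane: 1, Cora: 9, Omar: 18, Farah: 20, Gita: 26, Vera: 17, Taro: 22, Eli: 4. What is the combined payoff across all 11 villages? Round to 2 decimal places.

Total contributed: 15 + 0 + 0 + 1 + 9 + 18 + 20 + 26 + 17 + 22 + 4 = 132; total kept: 11 × 44 − 132 = 352.
The reservoir fund pays out 0.63 × 11 × 132 = 914.76 in aggregate.
Group total = 352 + 914.76 = 1266.76.

1266.76 thousand dollars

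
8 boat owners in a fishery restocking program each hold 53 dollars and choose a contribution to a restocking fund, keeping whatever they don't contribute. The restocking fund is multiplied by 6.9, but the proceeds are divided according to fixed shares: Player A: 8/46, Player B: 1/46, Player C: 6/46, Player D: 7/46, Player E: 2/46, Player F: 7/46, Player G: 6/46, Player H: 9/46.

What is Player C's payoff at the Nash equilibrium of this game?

243.80 dollars

A player with share s gets back 6.9·s per unit contributed, so full contribution is dominant for anyone with s > 1/6.9 = 0.1449 and zero contribution is dominant for anyone below.
Player A, Player D, Player F and Player H clear that bar, contributing 53 each; the remaining 4 contribute 0. Total contributed: 212.
Player C keeps 53 and receives 6.9 × 212 × 6/46 = 190.80 from the restocking fund, for a payoff of 243.80.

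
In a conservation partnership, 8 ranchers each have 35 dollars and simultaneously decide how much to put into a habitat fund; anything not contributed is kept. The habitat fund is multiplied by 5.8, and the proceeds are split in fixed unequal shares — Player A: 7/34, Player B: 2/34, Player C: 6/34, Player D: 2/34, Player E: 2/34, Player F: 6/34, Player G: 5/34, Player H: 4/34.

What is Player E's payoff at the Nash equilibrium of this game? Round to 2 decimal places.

Each unit j contributes comes back to j as 5.8 × (j's share), so j prefers to contribute only if that share exceeds 1/5.8 = 0.1724; otherwise keeping the unit dominates.
Player A, Player C and Player F clear that bar, contributing 35 each; the remaining 5 contribute 0. Total contributed: 105.
Player E keeps 35 and receives 5.8 × 105 × 2/34 = 35.82 from the habitat fund, for a payoff of 70.82.

70.82 dollars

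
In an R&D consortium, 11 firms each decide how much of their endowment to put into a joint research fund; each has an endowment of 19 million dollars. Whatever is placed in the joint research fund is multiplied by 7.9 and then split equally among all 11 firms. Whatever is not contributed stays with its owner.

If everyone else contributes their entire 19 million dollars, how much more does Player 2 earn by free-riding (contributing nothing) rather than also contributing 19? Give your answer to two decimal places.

5.35 million dollars

Switching from a contribution of 19 to 0 lets Player 2 keep an extra 19 million dollars, but lowers the joint research fund by 19, which costs Player 2 their own share of that drop: 7.9/11 × 19 = 13.65.
Net gain = 19 − 13.65 = 5.35. The private return per contributed unit (0.7182) is below 1, so free-riding is indeed the best response regardless of what the others do.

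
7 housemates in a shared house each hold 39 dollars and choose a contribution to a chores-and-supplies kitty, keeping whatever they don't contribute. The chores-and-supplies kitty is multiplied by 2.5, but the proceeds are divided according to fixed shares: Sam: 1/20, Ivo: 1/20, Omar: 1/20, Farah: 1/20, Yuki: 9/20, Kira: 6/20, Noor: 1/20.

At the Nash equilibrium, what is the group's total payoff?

331.50 dollars

For player j, contributing a unit is worthwhile iff 2.5 × (j's share) ≥ 1, i.e. iff j's share is at least 0.4000.
Yuki alone (share 9/20) is above the threshold, contributing 39; the remaining 6 contribute 0. Total contributed: 39.
The chores-and-supplies kitty pays out 2.5 × 39 = 97.50 in total (split across the unequal shares, but the aggregate is all that matters for the group sum).
The 6 free-riders keep 39 each, adding 234. Group total = 234 + 97.50 = 331.50.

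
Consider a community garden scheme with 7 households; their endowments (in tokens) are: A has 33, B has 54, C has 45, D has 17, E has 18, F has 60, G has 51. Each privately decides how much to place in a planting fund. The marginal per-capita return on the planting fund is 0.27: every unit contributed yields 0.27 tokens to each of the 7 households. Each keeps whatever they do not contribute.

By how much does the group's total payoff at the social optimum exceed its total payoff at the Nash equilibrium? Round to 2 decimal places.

247.42 tokens

The private return per contributed unit is 0.27 < 1 for everyone, so the Nash equilibrium is zero contribution and the group total is Σ E_j = 33 + 54 + 45 + 17 + 18 + 60 + 51 = 278.
Each contributed unit returns 1.890 to the group, so the social optimum is full contribution by everyone: group total = 1.890 × 278 = 525.42.
Efficiency loss = (1.890 − 1) × 278 = 247.42.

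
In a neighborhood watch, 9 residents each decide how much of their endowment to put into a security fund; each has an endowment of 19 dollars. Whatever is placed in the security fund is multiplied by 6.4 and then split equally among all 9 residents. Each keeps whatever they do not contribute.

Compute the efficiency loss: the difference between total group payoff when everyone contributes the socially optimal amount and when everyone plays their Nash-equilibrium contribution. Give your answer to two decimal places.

Each contributed unit returns 6.4/9 = 0.7111 to its contributor — below 1 — so contributing 0 is dominant for every player. At the Nash equilibrium everyone keeps their 19, and the group total is 9 × 19 = 171.
Each contributed unit returns 6.400 to the group as a whole (0.7111 to each of 9 players), which exceeds 1, so the social optimum is full contribution: group total = 6.400 × 171 = 1094.40.
Efficiency loss = 1094.40 − 171 = 923.40.

923.40 dollars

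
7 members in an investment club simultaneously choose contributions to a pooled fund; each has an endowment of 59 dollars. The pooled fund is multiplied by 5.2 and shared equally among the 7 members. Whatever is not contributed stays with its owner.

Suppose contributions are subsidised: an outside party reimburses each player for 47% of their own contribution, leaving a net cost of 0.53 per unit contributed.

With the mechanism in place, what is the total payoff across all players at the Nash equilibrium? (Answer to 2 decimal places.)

2341.71 dollars

Under the mechanism each unit contributed yields (5.2/7) / 0.53 = 1.4016 back to its contributor per unit of net cost, which exceeds 1, making full contribution the dominant choice for everyone.
So the Nash equilibrium is full contribution by all 7; the group earns 7 × (59 × 0.47 + 5.2 × 59) = 2341.71.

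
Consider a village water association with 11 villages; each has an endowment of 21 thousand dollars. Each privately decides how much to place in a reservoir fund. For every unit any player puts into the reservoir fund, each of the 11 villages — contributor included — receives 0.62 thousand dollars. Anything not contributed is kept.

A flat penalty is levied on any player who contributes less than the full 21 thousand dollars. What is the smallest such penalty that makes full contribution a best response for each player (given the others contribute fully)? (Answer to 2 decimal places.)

7.98 thousand dollars

Given the others contribute fully, the best deviation is to contribute 0 (any partial contribution still incurs the fine and gives up units whose private return 0.62 is below 1).
Deviating from 21 to 0 saves 21 thousand dollars but forfeits the deviator's share of the drop in the reservoir fund: 0.62 × 21 = 13.02.
So the deviation gain is 21 − 13.02 = 7.98, and the fine must be at least 7.98 thousand dollars to wipe it out.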